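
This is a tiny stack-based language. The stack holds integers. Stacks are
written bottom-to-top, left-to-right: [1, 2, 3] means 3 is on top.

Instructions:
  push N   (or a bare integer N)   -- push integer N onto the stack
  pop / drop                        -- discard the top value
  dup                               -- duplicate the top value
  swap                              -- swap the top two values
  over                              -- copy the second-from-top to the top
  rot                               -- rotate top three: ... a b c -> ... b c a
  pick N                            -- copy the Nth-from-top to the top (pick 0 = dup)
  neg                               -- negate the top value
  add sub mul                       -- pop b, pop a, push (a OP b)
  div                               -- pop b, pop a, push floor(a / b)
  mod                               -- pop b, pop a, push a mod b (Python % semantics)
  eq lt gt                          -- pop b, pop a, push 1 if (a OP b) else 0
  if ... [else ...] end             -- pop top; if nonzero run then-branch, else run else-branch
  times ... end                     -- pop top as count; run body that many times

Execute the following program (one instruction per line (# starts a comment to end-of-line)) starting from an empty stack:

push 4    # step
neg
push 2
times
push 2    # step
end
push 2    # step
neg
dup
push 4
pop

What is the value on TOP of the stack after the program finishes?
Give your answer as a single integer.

After 'push 4': [4]
After 'neg': [-4]
After 'push 2': [-4, 2]
After 'times': [-4]
After 'push 2': [-4, 2]
After 'push 2': [-4, 2, 2]
After 'push 2': [-4, 2, 2, 2]
After 'neg': [-4, 2, 2, -2]
After 'dup': [-4, 2, 2, -2, -2]
After 'push 4': [-4, 2, 2, -2, -2, 4]
After 'pop': [-4, 2, 2, -2, -2]

Answer: -2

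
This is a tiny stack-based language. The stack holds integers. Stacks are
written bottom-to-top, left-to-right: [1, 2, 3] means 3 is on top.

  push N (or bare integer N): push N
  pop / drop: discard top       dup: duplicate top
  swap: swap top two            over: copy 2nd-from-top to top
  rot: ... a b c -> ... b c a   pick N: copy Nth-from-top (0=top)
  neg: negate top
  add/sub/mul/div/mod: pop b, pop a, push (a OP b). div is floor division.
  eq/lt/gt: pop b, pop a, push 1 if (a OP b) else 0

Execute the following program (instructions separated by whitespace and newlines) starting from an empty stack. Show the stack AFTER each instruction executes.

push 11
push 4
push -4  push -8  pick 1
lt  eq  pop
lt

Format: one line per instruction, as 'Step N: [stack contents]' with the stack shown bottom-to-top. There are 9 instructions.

Step 1: [11]
Step 2: [11, 4]
Step 3: [11, 4, -4]
Step 4: [11, 4, -4, -8]
Step 5: [11, 4, -4, -8, -4]
Step 6: [11, 4, -4, 1]
Step 7: [11, 4, 0]
Step 8: [11, 4]
Step 9: [0]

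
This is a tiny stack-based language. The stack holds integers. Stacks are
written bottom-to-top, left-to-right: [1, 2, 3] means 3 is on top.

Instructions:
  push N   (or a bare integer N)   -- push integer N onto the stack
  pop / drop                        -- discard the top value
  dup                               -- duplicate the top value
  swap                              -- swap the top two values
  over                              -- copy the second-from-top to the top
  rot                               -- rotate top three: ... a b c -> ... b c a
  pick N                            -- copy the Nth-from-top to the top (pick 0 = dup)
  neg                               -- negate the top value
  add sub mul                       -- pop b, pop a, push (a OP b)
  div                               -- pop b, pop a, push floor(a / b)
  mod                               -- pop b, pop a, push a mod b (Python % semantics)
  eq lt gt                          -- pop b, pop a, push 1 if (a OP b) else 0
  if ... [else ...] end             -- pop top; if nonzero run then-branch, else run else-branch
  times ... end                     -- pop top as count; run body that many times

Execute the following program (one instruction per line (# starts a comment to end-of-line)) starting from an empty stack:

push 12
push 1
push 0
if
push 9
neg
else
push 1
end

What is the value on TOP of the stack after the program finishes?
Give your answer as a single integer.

Answer: 1

Derivation:
After 'push 12': [12]
After 'push 1': [12, 1]
After 'push 0': [12, 1, 0]
After 'if': [12, 1]
After 'push 1': [12, 1, 1]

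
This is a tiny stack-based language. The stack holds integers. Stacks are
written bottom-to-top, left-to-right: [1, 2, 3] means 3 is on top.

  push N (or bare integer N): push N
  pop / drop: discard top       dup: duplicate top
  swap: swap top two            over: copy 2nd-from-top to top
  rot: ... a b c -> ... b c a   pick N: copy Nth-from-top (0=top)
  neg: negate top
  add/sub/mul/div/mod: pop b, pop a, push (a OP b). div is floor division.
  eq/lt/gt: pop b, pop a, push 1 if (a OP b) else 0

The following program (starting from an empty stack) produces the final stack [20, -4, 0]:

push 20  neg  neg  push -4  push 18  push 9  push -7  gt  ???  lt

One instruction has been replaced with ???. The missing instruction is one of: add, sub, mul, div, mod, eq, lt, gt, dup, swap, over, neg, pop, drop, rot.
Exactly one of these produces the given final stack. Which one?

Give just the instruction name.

Stack before ???: [20, -4, 18, 1]
Stack after ???:  [20, -4, 18, -1]
The instruction that transforms [20, -4, 18, 1] -> [20, -4, 18, -1] is: neg

Answer: neg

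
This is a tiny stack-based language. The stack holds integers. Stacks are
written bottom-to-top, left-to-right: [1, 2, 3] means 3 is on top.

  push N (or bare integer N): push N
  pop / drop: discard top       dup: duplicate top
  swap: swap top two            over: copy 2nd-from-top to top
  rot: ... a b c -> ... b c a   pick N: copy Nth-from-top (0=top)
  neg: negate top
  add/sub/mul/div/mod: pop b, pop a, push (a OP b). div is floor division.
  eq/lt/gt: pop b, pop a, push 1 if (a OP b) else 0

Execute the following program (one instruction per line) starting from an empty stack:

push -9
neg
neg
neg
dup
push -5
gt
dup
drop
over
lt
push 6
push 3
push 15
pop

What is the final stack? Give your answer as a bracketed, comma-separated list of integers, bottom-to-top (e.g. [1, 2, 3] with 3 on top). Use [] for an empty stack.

After 'push -9': [-9]
After 'neg': [9]
After 'neg': [-9]
After 'neg': [9]
After 'dup': [9, 9]
After 'push -5': [9, 9, -5]
After 'gt': [9, 1]
After 'dup': [9, 1, 1]
After 'drop': [9, 1]
After 'over': [9, 1, 9]
After 'lt': [9, 1]
After 'push 6': [9, 1, 6]
After 'push 3': [9, 1, 6, 3]
After 'push 15': [9, 1, 6, 3, 15]
After 'pop': [9, 1, 6, 3]

Answer: [9, 1, 6, 3]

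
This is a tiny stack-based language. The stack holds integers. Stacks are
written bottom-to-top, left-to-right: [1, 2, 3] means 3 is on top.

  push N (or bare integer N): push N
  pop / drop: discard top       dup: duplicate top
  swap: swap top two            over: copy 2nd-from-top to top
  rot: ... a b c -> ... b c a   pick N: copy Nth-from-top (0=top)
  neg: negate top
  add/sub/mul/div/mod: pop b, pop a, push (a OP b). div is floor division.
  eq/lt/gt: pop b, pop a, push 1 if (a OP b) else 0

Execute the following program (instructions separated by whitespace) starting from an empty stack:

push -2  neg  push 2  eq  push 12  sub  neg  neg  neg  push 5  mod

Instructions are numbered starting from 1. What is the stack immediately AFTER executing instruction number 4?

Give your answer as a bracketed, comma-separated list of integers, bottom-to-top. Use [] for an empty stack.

Step 1 ('push -2'): [-2]
Step 2 ('neg'): [2]
Step 3 ('push 2'): [2, 2]
Step 4 ('eq'): [1]

Answer: [1]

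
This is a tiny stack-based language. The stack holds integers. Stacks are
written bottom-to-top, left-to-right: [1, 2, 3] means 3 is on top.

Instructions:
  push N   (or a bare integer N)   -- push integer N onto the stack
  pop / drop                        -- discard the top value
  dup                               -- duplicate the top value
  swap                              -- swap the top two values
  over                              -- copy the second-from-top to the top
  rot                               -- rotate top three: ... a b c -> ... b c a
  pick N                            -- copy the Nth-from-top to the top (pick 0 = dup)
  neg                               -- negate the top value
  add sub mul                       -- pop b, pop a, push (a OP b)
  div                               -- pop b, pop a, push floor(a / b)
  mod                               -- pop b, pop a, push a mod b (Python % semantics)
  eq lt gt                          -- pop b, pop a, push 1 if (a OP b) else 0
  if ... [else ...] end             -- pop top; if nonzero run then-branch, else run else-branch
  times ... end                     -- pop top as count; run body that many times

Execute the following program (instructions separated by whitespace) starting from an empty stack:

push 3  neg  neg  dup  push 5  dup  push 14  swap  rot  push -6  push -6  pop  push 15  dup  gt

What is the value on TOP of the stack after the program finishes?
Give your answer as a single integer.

After 'push 3': [3]
After 'neg': [-3]
After 'neg': [3]
After 'dup': [3, 3]
After 'push 5': [3, 3, 5]
After 'dup': [3, 3, 5, 5]
After 'push 14': [3, 3, 5, 5, 14]
After 'swap': [3, 3, 5, 14, 5]
After 'rot': [3, 3, 14, 5, 5]
After 'push -6': [3, 3, 14, 5, 5, -6]
After 'push -6': [3, 3, 14, 5, 5, -6, -6]
After 'pop': [3, 3, 14, 5, 5, -6]
After 'push 15': [3, 3, 14, 5, 5, -6, 15]
After 'dup': [3, 3, 14, 5, 5, -6, 15, 15]
After 'gt': [3, 3, 14, 5, 5, -6, 0]

Answer: 0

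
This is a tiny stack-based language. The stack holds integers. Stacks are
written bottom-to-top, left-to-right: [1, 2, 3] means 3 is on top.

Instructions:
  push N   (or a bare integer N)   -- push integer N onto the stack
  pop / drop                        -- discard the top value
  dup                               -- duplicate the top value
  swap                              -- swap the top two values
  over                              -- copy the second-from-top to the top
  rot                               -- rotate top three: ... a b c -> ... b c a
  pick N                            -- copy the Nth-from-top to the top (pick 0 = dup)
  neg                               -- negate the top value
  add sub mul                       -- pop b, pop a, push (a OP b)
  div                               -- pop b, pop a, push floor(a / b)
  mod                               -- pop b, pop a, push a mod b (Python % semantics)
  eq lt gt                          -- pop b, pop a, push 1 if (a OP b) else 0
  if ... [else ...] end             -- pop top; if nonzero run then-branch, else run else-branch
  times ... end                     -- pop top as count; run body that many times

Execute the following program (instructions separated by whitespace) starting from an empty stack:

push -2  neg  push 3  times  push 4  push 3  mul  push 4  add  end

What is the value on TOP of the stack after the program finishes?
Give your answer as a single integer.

Answer: 16

Derivation:
After 'push -2': [-2]
After 'neg': [2]
After 'push 3': [2, 3]
After 'times': [2]
After 'push 4': [2, 4]
After 'push 3': [2, 4, 3]
After 'mul': [2, 12]
After 'push 4': [2, 12, 4]
After 'add': [2, 16]
After 'push 4': [2, 16, 4]
After 'push 3': [2, 16, 4, 3]
After 'mul': [2, 16, 12]
After 'push 4': [2, 16, 12, 4]
After 'add': [2, 16, 16]
After 'push 4': [2, 16, 16, 4]
After 'push 3': [2, 16, 16, 4, 3]
After 'mul': [2, 16, 16, 12]
After 'push 4': [2, 16, 16, 12, 4]
After 'add': [2, 16, 16, 16]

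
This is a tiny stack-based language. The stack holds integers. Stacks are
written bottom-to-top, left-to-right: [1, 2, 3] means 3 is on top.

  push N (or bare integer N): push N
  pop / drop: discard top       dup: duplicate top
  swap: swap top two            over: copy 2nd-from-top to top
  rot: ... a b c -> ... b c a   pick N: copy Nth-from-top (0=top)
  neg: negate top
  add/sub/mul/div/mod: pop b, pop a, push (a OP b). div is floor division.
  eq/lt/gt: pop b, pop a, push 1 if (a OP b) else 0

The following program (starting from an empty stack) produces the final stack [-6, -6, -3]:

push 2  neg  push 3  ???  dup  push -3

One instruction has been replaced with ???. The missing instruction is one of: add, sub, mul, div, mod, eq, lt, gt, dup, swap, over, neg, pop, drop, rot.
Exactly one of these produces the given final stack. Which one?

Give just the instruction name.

Answer: mul

Derivation:
Stack before ???: [-2, 3]
Stack after ???:  [-6]
The instruction that transforms [-2, 3] -> [-6] is: mul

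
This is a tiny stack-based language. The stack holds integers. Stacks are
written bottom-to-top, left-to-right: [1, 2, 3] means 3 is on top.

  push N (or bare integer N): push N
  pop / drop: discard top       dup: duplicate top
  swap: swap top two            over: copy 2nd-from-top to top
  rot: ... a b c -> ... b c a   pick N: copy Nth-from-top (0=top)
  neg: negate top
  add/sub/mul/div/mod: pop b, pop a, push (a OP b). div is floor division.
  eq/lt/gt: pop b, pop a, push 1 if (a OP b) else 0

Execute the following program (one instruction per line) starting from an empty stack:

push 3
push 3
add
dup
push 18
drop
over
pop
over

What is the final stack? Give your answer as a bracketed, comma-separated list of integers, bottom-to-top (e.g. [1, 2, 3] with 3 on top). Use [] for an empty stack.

Answer: [6, 6, 6]

Derivation:
After 'push 3': [3]
After 'push 3': [3, 3]
After 'add': [6]
After 'dup': [6, 6]
After 'push 18': [6, 6, 18]
After 'drop': [6, 6]
After 'over': [6, 6, 6]
After 'pop': [6, 6]
After 'over': [6, 6, 6]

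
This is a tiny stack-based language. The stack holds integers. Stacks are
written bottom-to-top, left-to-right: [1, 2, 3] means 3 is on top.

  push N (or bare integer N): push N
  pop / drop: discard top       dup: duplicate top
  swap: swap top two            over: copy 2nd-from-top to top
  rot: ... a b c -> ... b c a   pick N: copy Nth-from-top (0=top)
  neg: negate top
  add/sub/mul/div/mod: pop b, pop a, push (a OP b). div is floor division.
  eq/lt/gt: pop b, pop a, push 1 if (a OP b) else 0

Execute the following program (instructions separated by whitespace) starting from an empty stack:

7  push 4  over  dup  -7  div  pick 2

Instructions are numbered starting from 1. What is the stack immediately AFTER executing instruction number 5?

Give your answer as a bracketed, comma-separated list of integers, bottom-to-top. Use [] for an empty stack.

Step 1 ('7'): [7]
Step 2 ('push 4'): [7, 4]
Step 3 ('over'): [7, 4, 7]
Step 4 ('dup'): [7, 4, 7, 7]
Step 5 ('-7'): [7, 4, 7, 7, -7]

Answer: [7, 4, 7, 7, -7]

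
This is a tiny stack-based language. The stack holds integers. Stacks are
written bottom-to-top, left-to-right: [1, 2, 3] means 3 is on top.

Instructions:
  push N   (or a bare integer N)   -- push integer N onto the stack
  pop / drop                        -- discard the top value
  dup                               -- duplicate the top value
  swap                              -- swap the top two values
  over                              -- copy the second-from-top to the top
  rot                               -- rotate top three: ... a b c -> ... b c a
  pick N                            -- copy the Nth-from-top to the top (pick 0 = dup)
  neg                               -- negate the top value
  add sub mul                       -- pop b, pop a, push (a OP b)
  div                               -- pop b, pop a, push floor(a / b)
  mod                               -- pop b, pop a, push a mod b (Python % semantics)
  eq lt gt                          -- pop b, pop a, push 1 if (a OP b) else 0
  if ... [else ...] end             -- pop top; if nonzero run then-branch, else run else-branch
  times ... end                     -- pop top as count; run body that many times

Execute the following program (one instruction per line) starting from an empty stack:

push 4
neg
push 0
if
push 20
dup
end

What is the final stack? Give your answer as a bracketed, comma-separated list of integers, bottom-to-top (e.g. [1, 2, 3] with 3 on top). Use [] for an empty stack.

After 'push 4': [4]
After 'neg': [-4]
After 'push 0': [-4, 0]
After 'if': [-4]

Answer: [-4]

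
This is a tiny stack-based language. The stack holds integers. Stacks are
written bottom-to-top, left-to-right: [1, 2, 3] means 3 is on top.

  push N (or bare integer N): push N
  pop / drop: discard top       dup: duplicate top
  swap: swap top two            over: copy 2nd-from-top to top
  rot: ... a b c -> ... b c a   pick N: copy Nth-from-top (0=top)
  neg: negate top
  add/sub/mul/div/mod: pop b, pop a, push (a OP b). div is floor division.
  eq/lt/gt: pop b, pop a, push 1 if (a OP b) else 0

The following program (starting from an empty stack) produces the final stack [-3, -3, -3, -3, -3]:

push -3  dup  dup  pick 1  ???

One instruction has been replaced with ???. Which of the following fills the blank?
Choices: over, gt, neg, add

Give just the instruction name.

Stack before ???: [-3, -3, -3, -3]
Stack after ???:  [-3, -3, -3, -3, -3]
Checking each choice:
  over: MATCH
  gt: produces [-3, -3, 0]
  neg: produces [-3, -3, -3, 3]
  add: produces [-3, -3, -6]


Answer: over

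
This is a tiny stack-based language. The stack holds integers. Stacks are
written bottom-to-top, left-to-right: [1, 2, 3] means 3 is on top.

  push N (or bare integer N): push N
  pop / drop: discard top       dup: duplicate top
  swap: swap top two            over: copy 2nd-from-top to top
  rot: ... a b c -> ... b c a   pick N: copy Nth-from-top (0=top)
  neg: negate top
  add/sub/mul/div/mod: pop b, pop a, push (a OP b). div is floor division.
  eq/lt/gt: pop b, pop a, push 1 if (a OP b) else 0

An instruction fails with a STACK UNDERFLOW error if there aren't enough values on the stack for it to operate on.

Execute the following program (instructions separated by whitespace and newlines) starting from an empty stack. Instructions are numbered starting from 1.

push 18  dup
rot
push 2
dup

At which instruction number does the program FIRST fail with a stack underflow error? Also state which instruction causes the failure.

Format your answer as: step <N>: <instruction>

Step 1 ('push 18'): stack = [18], depth = 1
Step 2 ('dup'): stack = [18, 18], depth = 2
Step 3 ('rot'): needs 3 value(s) but depth is 2 — STACK UNDERFLOW

Answer: step 3: rot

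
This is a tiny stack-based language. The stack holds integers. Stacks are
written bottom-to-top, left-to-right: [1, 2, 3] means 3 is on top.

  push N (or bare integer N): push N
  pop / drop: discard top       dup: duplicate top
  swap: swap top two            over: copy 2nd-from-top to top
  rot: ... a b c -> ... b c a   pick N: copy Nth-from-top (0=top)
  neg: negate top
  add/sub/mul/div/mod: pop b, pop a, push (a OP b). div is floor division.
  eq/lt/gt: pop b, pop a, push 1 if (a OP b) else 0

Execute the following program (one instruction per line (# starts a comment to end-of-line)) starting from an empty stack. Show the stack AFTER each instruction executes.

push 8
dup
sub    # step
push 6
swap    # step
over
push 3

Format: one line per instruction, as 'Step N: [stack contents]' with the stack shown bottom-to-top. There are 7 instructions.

Step 1: [8]
Step 2: [8, 8]
Step 3: [0]
Step 4: [0, 6]
Step 5: [6, 0]
Step 6: [6, 0, 6]
Step 7: [6, 0, 6, 3]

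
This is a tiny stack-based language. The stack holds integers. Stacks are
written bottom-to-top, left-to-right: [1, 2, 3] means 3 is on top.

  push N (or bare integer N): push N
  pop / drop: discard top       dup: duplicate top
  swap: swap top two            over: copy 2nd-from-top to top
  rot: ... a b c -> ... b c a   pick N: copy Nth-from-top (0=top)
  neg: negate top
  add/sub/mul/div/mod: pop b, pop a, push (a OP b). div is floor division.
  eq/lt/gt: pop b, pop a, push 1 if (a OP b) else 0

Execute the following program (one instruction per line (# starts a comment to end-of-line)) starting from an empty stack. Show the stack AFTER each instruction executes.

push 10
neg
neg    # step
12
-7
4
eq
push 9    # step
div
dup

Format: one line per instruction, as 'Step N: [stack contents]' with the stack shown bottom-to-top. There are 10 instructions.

Step 1: [10]
Step 2: [-10]
Step 3: [10]
Step 4: [10, 12]
Step 5: [10, 12, -7]
Step 6: [10, 12, -7, 4]
Step 7: [10, 12, 0]
Step 8: [10, 12, 0, 9]
Step 9: [10, 12, 0]
Step 10: [10, 12, 0, 0]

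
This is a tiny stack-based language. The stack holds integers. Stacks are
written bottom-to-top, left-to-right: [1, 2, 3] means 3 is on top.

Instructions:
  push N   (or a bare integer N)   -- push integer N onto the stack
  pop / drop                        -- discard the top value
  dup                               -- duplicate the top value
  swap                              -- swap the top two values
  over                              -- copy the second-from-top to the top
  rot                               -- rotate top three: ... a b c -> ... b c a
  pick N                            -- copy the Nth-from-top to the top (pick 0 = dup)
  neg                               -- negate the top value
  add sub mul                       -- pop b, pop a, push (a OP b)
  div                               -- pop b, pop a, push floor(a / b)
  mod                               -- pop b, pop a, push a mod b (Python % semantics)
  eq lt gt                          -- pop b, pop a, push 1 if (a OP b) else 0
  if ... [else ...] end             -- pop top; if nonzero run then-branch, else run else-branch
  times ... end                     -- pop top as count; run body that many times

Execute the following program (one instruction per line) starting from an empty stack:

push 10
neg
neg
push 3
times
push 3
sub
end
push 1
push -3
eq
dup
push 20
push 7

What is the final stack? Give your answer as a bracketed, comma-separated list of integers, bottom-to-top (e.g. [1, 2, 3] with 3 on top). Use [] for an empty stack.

After 'push 10': [10]
After 'neg': [-10]
After 'neg': [10]
After 'push 3': [10, 3]
After 'times': [10]
After 'push 3': [10, 3]
After 'sub': [7]
After 'push 3': [7, 3]
After 'sub': [4]
After 'push 3': [4, 3]
After 'sub': [1]
After 'push 1': [1, 1]
After 'push -3': [1, 1, -3]
After 'eq': [1, 0]
After 'dup': [1, 0, 0]
After 'push 20': [1, 0, 0, 20]
After 'push 7': [1, 0, 0, 20, 7]

Answer: [1, 0, 0, 20, 7]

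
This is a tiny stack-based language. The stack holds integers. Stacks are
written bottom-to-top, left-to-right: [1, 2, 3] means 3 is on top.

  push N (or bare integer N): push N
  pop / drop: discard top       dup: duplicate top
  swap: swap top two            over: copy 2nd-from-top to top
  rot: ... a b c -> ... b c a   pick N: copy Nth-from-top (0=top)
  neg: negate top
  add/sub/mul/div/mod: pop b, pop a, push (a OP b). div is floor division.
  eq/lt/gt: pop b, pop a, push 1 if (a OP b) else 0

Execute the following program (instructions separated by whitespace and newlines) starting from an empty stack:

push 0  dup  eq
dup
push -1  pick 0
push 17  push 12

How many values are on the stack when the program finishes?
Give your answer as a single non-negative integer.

After 'push 0': stack = [0] (depth 1)
After 'dup': stack = [0, 0] (depth 2)
After 'eq': stack = [1] (depth 1)
After 'dup': stack = [1, 1] (depth 2)
After 'push -1': stack = [1, 1, -1] (depth 3)
After 'pick 0': stack = [1, 1, -1, -1] (depth 4)
After 'push 17': stack = [1, 1, -1, -1, 17] (depth 5)
After 'push 12': stack = [1, 1, -1, -1, 17, 12] (depth 6)

Answer: 6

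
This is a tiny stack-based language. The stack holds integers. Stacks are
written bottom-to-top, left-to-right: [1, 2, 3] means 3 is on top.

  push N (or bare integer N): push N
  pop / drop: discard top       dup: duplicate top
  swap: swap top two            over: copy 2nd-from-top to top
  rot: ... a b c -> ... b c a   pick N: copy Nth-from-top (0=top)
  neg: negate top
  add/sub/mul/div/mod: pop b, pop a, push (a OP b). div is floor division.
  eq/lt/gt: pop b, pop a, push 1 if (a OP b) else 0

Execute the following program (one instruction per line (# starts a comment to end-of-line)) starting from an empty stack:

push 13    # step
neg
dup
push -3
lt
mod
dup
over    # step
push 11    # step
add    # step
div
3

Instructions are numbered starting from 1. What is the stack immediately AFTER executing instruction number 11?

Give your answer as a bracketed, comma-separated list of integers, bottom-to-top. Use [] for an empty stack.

Answer: [0, 0]

Derivation:
Step 1 ('push 13'): [13]
Step 2 ('neg'): [-13]
Step 3 ('dup'): [-13, -13]
Step 4 ('push -3'): [-13, -13, -3]
Step 5 ('lt'): [-13, 1]
Step 6 ('mod'): [0]
Step 7 ('dup'): [0, 0]
Step 8 ('over'): [0, 0, 0]
Step 9 ('push 11'): [0, 0, 0, 11]
Step 10 ('add'): [0, 0, 11]
Step 11 ('div'): [0, 0]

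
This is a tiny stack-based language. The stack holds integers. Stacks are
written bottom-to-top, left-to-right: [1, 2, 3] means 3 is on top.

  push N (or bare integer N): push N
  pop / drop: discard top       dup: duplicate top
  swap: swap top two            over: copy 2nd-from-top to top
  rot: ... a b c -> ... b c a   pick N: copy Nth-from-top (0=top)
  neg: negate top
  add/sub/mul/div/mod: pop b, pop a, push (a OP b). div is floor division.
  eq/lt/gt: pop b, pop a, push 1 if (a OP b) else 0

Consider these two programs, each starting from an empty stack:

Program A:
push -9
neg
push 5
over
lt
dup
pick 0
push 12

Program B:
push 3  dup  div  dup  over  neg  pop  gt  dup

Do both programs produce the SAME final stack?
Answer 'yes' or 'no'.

Answer: no

Derivation:
Program A trace:
  After 'push -9': [-9]
  After 'neg': [9]
  After 'push 5': [9, 5]
  After 'over': [9, 5, 9]
  After 'lt': [9, 1]
  After 'dup': [9, 1, 1]
  After 'pick 0': [9, 1, 1, 1]
  After 'push 12': [9, 1, 1, 1, 12]
Program A final stack: [9, 1, 1, 1, 12]

Program B trace:
  After 'push 3': [3]
  After 'dup': [3, 3]
  After 'div': [1]
  After 'dup': [1, 1]
  After 'over': [1, 1, 1]
  After 'neg': [1, 1, -1]
  After 'pop': [1, 1]
  After 'gt': [0]
  After 'dup': [0, 0]
Program B final stack: [0, 0]
Same: no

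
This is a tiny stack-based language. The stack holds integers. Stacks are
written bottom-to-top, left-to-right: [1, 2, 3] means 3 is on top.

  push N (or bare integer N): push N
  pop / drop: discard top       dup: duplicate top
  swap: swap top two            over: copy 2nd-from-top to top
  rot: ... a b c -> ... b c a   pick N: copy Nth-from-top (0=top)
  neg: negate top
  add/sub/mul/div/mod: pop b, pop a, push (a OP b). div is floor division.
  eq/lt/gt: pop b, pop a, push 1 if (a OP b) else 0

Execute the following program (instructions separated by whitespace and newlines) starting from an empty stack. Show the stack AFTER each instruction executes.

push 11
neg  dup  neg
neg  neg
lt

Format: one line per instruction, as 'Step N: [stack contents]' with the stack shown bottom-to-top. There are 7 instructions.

Step 1: [11]
Step 2: [-11]
Step 3: [-11, -11]
Step 4: [-11, 11]
Step 5: [-11, -11]
Step 6: [-11, 11]
Step 7: [1]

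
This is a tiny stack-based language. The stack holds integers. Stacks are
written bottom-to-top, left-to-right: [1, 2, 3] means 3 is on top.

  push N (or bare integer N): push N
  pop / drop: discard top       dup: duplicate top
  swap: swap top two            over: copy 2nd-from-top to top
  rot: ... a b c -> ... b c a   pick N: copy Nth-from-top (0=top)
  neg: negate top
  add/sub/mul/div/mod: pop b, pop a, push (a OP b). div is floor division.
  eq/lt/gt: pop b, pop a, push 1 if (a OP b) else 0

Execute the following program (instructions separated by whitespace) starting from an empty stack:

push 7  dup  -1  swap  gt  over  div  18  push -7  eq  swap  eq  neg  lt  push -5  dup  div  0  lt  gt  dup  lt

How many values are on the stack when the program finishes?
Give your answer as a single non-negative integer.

After 'push 7': stack = [7] (depth 1)
After 'dup': stack = [7, 7] (depth 2)
After 'push -1': stack = [7, 7, -1] (depth 3)
After 'swap': stack = [7, -1, 7] (depth 3)
After 'gt': stack = [7, 0] (depth 2)
After 'over': stack = [7, 0, 7] (depth 3)
After 'div': stack = [7, 0] (depth 2)
After 'push 18': stack = [7, 0, 18] (depth 3)
After 'push -7': stack = [7, 0, 18, -7] (depth 4)
After 'eq': stack = [7, 0, 0] (depth 3)
  ...
After 'neg': stack = [7, -1] (depth 2)
After 'lt': stack = [0] (depth 1)
After 'push -5': stack = [0, -5] (depth 2)
After 'dup': stack = [0, -5, -5] (depth 3)
After 'div': stack = [0, 1] (depth 2)
After 'push 0': stack = [0, 1, 0] (depth 3)
After 'lt': stack = [0, 0] (depth 2)
After 'gt': stack = [0] (depth 1)
After 'dup': stack = [0, 0] (depth 2)
After 'lt': stack = [0] (depth 1)

Answer: 1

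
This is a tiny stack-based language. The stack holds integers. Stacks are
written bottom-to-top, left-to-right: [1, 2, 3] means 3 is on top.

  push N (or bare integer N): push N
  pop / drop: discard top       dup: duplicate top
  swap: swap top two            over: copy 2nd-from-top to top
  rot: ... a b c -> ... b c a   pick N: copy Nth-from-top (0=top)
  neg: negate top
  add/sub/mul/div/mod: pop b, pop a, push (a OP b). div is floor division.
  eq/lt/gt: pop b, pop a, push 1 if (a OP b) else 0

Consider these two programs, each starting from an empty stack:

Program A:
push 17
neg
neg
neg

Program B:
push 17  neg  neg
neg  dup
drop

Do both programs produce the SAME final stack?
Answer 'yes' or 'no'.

Answer: yes

Derivation:
Program A trace:
  After 'push 17': [17]
  After 'neg': [-17]
  After 'neg': [17]
  After 'neg': [-17]
Program A final stack: [-17]

Program B trace:
  After 'push 17': [17]
  After 'neg': [-17]
  After 'neg': [17]
  After 'neg': [-17]
  After 'dup': [-17, -17]
  After 'drop': [-17]
Program B final stack: [-17]
Same: yes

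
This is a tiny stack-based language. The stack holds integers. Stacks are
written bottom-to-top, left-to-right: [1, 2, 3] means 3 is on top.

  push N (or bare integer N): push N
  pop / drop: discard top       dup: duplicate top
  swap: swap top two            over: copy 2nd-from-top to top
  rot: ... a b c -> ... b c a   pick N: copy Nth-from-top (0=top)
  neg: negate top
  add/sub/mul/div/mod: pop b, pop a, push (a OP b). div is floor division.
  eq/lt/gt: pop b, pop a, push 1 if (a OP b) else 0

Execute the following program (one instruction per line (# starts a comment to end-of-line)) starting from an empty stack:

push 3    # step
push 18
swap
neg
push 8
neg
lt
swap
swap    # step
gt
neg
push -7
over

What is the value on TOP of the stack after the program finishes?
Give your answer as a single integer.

After 'push 3': [3]
After 'push 18': [3, 18]
After 'swap': [18, 3]
After 'neg': [18, -3]
After 'push 8': [18, -3, 8]
After 'neg': [18, -3, -8]
After 'lt': [18, 0]
After 'swap': [0, 18]
After 'swap': [18, 0]
After 'gt': [1]
After 'neg': [-1]
After 'push -7': [-1, -7]
After 'over': [-1, -7, -1]

Answer: -1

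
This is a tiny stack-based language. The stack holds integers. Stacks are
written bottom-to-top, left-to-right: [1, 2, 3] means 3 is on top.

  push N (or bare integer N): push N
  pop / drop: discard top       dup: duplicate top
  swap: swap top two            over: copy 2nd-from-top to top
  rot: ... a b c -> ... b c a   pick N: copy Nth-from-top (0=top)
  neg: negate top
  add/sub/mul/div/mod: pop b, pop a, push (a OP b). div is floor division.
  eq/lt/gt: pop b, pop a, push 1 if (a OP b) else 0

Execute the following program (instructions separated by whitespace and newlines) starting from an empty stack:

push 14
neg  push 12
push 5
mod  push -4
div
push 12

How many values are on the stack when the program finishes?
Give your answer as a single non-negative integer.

Answer: 3

Derivation:
After 'push 14': stack = [14] (depth 1)
After 'neg': stack = [-14] (depth 1)
After 'push 12': stack = [-14, 12] (depth 2)
After 'push 5': stack = [-14, 12, 5] (depth 3)
After 'mod': stack = [-14, 2] (depth 2)
After 'push -4': stack = [-14, 2, -4] (depth 3)
After 'div': stack = [-14, -1] (depth 2)
After 'push 12': stack = [-14, -1, 12] (depth 3)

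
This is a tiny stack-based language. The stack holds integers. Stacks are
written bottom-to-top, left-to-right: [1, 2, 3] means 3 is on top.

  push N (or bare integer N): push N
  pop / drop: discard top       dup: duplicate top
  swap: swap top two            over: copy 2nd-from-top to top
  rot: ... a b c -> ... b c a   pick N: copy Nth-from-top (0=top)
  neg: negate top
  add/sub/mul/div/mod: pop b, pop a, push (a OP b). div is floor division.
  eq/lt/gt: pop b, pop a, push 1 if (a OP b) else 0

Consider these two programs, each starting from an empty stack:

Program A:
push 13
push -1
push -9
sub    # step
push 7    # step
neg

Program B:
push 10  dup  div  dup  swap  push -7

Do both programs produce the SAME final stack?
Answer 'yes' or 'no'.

Program A trace:
  After 'push 13': [13]
  After 'push -1': [13, -1]
  After 'push -9': [13, -1, -9]
  After 'sub': [13, 8]
  After 'push 7': [13, 8, 7]
  After 'neg': [13, 8, -7]
Program A final stack: [13, 8, -7]

Program B trace:
  After 'push 10': [10]
  After 'dup': [10, 10]
  After 'div': [1]
  After 'dup': [1, 1]
  After 'swap': [1, 1]
  After 'push -7': [1, 1, -7]
Program B final stack: [1, 1, -7]
Same: no

Answer: no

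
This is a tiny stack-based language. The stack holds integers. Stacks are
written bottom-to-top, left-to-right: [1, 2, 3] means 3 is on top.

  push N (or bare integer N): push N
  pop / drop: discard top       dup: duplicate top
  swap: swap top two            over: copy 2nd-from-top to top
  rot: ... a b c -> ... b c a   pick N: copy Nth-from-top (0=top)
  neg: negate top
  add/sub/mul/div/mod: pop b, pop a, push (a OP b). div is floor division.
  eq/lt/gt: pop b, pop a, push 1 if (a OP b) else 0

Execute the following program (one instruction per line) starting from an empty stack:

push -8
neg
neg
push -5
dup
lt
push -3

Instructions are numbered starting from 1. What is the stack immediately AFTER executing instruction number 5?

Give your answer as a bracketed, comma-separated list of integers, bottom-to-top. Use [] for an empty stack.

Step 1 ('push -8'): [-8]
Step 2 ('neg'): [8]
Step 3 ('neg'): [-8]
Step 4 ('push -5'): [-8, -5]
Step 5 ('dup'): [-8, -5, -5]

Answer: [-8, -5, -5]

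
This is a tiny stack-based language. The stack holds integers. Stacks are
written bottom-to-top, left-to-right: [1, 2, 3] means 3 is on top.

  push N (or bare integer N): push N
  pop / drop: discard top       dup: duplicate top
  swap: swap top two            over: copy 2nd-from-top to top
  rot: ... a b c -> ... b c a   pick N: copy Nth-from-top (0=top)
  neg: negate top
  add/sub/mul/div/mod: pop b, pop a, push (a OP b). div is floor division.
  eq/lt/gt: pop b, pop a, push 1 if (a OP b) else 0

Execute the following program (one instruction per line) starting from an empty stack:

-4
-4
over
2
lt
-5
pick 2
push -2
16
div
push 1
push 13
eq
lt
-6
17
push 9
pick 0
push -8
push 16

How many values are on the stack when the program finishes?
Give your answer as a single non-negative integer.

Answer: 12

Derivation:
After 'push -4': stack = [-4] (depth 1)
After 'push -4': stack = [-4, -4] (depth 2)
After 'over': stack = [-4, -4, -4] (depth 3)
After 'push 2': stack = [-4, -4, -4, 2] (depth 4)
After 'lt': stack = [-4, -4, 1] (depth 3)
After 'push -5': stack = [-4, -4, 1, -5] (depth 4)
After 'pick 2': stack = [-4, -4, 1, -5, -4] (depth 5)
After 'push -2': stack = [-4, -4, 1, -5, -4, -2] (depth 6)
After 'push 16': stack = [-4, -4, 1, -5, -4, -2, 16] (depth 7)
After 'div': stack = [-4, -4, 1, -5, -4, -1] (depth 6)
After 'push 1': stack = [-4, -4, 1, -5, -4, -1, 1] (depth 7)
After 'push 13': stack = [-4, -4, 1, -5, -4, -1, 1, 13] (depth 8)
After 'eq': stack = [-4, -4, 1, -5, -4, -1, 0] (depth 7)
After 'lt': stack = [-4, -4, 1, -5, -4, 1] (depth 6)
After 'push -6': stack = [-4, -4, 1, -5, -4, 1, -6] (depth 7)
After 'push 17': stack = [-4, -4, 1, -5, -4, 1, -6, 17] (depth 8)
After 'push 9': stack = [-4, -4, 1, -5, -4, 1, -6, 17, 9] (depth 9)
After 'pick 0': stack = [-4, -4, 1, -5, -4, 1, -6, 17, 9, 9] (depth 10)
After 'push -8': stack = [-4, -4, 1, -5, -4, 1, -6, 17, 9, 9, -8] (depth 11)
After 'push 16': stack = [-4, -4, 1, -5, -4, 1, -6, 17, 9, 9, -8, 16] (depth 12)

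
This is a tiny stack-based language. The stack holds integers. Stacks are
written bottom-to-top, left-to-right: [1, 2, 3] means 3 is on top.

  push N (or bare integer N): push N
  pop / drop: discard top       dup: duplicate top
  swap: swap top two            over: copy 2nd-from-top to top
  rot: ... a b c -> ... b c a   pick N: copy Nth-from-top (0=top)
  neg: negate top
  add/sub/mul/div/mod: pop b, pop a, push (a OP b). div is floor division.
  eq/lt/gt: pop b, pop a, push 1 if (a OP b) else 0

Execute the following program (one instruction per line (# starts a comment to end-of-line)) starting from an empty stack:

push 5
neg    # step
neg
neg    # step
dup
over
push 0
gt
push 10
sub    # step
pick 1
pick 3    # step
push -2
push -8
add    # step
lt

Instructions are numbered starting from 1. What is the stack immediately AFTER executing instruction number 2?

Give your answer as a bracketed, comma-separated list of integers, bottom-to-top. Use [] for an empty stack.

Answer: [-5]

Derivation:
Step 1 ('push 5'): [5]
Step 2 ('neg'): [-5]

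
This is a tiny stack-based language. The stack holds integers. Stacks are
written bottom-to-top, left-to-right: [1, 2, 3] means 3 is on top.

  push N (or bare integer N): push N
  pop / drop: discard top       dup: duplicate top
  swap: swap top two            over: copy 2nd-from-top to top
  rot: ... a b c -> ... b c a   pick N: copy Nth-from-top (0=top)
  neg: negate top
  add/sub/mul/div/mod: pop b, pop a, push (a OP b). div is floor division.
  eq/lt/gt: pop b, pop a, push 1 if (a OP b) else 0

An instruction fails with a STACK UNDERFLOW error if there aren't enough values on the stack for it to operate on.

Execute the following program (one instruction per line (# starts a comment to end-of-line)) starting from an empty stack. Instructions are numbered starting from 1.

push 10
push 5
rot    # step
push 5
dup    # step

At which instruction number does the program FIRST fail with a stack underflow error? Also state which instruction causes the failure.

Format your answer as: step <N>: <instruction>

Step 1 ('push 10'): stack = [10], depth = 1
Step 2 ('push 5'): stack = [10, 5], depth = 2
Step 3 ('rot'): needs 3 value(s) but depth is 2 — STACK UNDERFLOW

Answer: step 3: rot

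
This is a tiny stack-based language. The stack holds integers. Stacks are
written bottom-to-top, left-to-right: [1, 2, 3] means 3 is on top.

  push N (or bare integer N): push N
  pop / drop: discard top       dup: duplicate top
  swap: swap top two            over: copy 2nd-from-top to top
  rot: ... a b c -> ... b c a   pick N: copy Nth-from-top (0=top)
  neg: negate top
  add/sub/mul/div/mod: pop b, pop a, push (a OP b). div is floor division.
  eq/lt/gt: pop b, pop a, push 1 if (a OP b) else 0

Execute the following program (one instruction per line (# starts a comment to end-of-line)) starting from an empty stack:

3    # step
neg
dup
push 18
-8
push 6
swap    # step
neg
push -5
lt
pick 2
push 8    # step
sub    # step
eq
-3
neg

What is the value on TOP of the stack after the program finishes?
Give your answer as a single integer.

After 'push 3': [3]
After 'neg': [-3]
After 'dup': [-3, -3]
After 'push 18': [-3, -3, 18]
After 'push -8': [-3, -3, 18, -8]
After 'push 6': [-3, -3, 18, -8, 6]
After 'swap': [-3, -3, 18, 6, -8]
After 'neg': [-3, -3, 18, 6, 8]
After 'push -5': [-3, -3, 18, 6, 8, -5]
After 'lt': [-3, -3, 18, 6, 0]
After 'pick 2': [-3, -3, 18, 6, 0, 18]
After 'push 8': [-3, -3, 18, 6, 0, 18, 8]
After 'sub': [-3, -3, 18, 6, 0, 10]
After 'eq': [-3, -3, 18, 6, 0]
After 'push -3': [-3, -3, 18, 6, 0, -3]
After 'neg': [-3, -3, 18, 6, 0, 3]

Answer: 3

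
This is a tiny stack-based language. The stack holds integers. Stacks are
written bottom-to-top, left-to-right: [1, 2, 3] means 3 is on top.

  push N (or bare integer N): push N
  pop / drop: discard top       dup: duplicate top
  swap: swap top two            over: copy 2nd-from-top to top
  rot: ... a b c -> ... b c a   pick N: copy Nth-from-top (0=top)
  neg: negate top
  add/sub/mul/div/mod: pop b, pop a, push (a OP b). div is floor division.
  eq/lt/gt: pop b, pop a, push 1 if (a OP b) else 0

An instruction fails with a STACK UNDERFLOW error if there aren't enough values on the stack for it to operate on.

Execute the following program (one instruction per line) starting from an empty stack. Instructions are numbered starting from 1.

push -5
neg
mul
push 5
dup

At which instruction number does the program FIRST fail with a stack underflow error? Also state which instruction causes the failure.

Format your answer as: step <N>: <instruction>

Step 1 ('push -5'): stack = [-5], depth = 1
Step 2 ('neg'): stack = [5], depth = 1
Step 3 ('mul'): needs 2 value(s) but depth is 1 — STACK UNDERFLOW

Answer: step 3: mul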